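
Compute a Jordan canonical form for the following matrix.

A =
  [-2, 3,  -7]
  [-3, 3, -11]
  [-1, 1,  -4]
J_3(-1)

The characteristic polynomial is
  det(x·I − A) = x^3 + 3*x^2 + 3*x + 1 = (x + 1)^3

Eigenvalues and multiplicities (the geometric multiplicity of λ is n − rank(A − λI), which equals the number of Jordan blocks for λ):
  λ = -1: algebraic multiplicity = 3, geometric multiplicity = 1

Determining the block sizes for each eigenvalue:
  λ = -1: one block (gm = 1), so the single block has size am = 3 → block sizes [3]

Assembling the blocks gives a Jordan form
J =
  [-1,  1,  0]
  [ 0, -1,  1]
  [ 0,  0, -1]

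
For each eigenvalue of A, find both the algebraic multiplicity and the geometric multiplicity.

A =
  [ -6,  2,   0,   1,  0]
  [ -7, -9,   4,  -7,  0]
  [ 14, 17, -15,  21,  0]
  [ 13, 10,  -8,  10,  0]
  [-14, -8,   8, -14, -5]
λ = -5: alg = 5, geom = 3

Step 1 — factor the characteristic polynomial to read off the algebraic multiplicities:
  χ_A(x) = (x + 5)^5

Step 2 — compute geometric multiplicities via the rank-nullity identity g(λ) = n − rank(A − λI):
  rank(A − (-5)·I) = 2, so dim ker(A − (-5)·I) = n − 2 = 3

Summary:
  λ = -5: algebraic multiplicity = 5, geometric multiplicity = 3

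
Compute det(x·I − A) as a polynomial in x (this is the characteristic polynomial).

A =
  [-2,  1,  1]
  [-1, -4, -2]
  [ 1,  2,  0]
x^3 + 6*x^2 + 12*x + 8

Expanding det(x·I − A) (e.g. by cofactor expansion or by noting that A is similar to its Jordan form J, which has the same characteristic polynomial as A) gives
  χ_A(x) = x^3 + 6*x^2 + 12*x + 8
which factors as (x + 2)^3. The eigenvalues (with algebraic multiplicities) are λ = -2 with multiplicity 3.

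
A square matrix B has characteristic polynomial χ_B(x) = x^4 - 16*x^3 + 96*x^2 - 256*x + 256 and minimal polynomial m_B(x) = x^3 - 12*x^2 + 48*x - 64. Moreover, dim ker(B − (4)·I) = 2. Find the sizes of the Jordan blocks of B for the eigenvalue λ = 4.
Block sizes for λ = 4: [3, 1]

Step 1 — from the characteristic polynomial, algebraic multiplicity of λ = 4 is 4. From dim ker(B − (4)·I) = 2, there are exactly 2 Jordan blocks for λ = 4.
Step 2 — from the minimal polynomial, the factor (x − 4)^3 tells us the largest block for λ = 4 has size 3.
Step 3 — with total size 4, 2 blocks, and largest block 3, the block sizes (in nonincreasing order) are [3, 1].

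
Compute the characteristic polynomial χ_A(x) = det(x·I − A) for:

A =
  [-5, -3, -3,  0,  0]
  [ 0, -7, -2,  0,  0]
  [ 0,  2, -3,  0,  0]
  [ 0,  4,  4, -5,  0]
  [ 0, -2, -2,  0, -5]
x^5 + 25*x^4 + 250*x^3 + 1250*x^2 + 3125*x + 3125

Expanding det(x·I − A) (e.g. by cofactor expansion or by noting that A is similar to its Jordan form J, which has the same characteristic polynomial as A) gives
  χ_A(x) = x^5 + 25*x^4 + 250*x^3 + 1250*x^2 + 3125*x + 3125
which factors as (x + 5)^5. The eigenvalues (with algebraic multiplicities) are λ = -5 with multiplicity 5.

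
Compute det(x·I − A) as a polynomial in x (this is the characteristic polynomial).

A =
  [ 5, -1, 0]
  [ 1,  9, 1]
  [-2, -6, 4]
x^3 - 18*x^2 + 108*x - 216

Expanding det(x·I − A) (e.g. by cofactor expansion or by noting that A is similar to its Jordan form J, which has the same characteristic polynomial as A) gives
  χ_A(x) = x^3 - 18*x^2 + 108*x - 216
which factors as (x - 6)^3. The eigenvalues (with algebraic multiplicities) are λ = 6 with multiplicity 3.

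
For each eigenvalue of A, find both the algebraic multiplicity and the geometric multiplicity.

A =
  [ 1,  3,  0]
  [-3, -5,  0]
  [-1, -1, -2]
λ = -2: alg = 3, geom = 2

Step 1 — factor the characteristic polynomial to read off the algebraic multiplicities:
  χ_A(x) = (x + 2)^3

Step 2 — compute geometric multiplicities via the rank-nullity identity g(λ) = n − rank(A − λI):
  rank(A − (-2)·I) = 1, so dim ker(A − (-2)·I) = n − 1 = 2

Summary:
  λ = -2: algebraic multiplicity = 3, geometric multiplicity = 2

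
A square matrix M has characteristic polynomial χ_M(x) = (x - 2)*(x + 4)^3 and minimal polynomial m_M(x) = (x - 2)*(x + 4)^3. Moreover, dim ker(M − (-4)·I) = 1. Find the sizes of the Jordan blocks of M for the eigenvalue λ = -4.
Block sizes for λ = -4: [3]

Step 1 — from the characteristic polynomial, algebraic multiplicity of λ = -4 is 3. From dim ker(M − (-4)·I) = 1, there are exactly 1 Jordan blocks for λ = -4.
Step 2 — from the minimal polynomial, the factor (x + 4)^3 tells us the largest block for λ = -4 has size 3.
Step 3 — with total size 3, 1 blocks, and largest block 3, the block sizes (in nonincreasing order) are [3].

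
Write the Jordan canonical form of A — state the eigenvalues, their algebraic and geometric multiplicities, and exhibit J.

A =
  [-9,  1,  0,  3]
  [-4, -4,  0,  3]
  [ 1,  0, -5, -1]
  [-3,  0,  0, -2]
J_3(-5) ⊕ J_1(-5)

The characteristic polynomial is
  det(x·I − A) = x^4 + 20*x^3 + 150*x^2 + 500*x + 625 = (x + 5)^4

Eigenvalues and multiplicities (the geometric multiplicity of λ is n − rank(A − λI), which equals the number of Jordan blocks for λ):
  λ = -5: algebraic multiplicity = 4, geometric multiplicity = 2

Determining the block sizes for each eigenvalue:
  λ = -5: with am = 4 and gm = 2, the partition is not yet determined (e.g. several partitions of 4 into 2 parts exist). Let N = A − (-5)·I. Computing rank(N^1) = 2, rank(N^2) = 1, rank(N^3) = 0; the number of blocks of size ≥ j is rank(N^{j−1}) − rank(N^j), giving [2, 1, 1]. So we have 1 block(s) of size 3, 1 block(s) of size 1 → block sizes [3, 1]

Assembling the blocks gives a Jordan form
J =
  [-5,  1,  0,  0]
  [ 0, -5,  1,  0]
  [ 0,  0, -5,  0]
  [ 0,  0,  0, -5]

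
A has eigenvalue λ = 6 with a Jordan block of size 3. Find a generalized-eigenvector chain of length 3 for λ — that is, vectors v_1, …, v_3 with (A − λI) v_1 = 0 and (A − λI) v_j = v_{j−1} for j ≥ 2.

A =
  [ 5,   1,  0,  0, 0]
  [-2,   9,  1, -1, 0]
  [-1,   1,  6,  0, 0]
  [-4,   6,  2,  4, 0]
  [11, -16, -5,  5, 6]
A Jordan chain for λ = 6 of length 3:
v_1 = (-1, -1, -1, -2, 6)ᵀ
v_2 = (-1, -2, -1, -4, 11)ᵀ
v_3 = (1, 0, 0, 0, 0)ᵀ

Let N = A − (6)·I. We want v_3 with N^3 v_3 = 0 but N^2 v_3 ≠ 0; then v_{j-1} := N · v_j for j = 3, …, 2.

Pick v_3 = (1, 0, 0, 0, 0)ᵀ.
Then v_2 = N · v_3 = (-1, -2, -1, -4, 11)ᵀ.
Then v_1 = N · v_2 = (-1, -1, -1, -2, 6)ᵀ.

Sanity check: (A − (6)·I) v_1 = (0, 0, 0, 0, 0)ᵀ = 0. ✓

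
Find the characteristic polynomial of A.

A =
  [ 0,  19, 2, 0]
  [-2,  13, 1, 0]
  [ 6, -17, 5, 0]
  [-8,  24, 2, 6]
x^4 - 24*x^3 + 216*x^2 - 864*x + 1296

Expanding det(x·I − A) (e.g. by cofactor expansion or by noting that A is similar to its Jordan form J, which has the same characteristic polynomial as A) gives
  χ_A(x) = x^4 - 24*x^3 + 216*x^2 - 864*x + 1296
which factors as (x - 6)^4. The eigenvalues (with algebraic multiplicities) are λ = 6 with multiplicity 4.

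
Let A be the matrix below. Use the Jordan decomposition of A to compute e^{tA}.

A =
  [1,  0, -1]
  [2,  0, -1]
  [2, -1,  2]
e^{tA} =
  [-t^2*exp(t) + exp(t), t^2*exp(t)/2, -t^2*exp(t)/2 - t*exp(t)]
  [-2*t^2*exp(t) + 2*t*exp(t), t^2*exp(t) - t*exp(t) + exp(t), -t^2*exp(t) - t*exp(t)]
  [2*t*exp(t), -t*exp(t), t*exp(t) + exp(t)]

Strategy: write A = P · J · P⁻¹ where J is a Jordan canonical form, so e^{tA} = P · e^{tJ} · P⁻¹, and e^{tJ} can be computed block-by-block.

A has Jordan form
J =
  [1, 1, 0]
  [0, 1, 1]
  [0, 0, 1]
(up to reordering of blocks).

Per-block formulas:
  For a 3×3 Jordan block J_3(1): exp(t · J_3(1)) = e^(1t)·(I + t·N + (t^2/2)·N^2), where N is the 3×3 nilpotent shift.

After assembling e^{tJ} and conjugating by P, we get:

e^{tA} =
  [-t^2*exp(t) + exp(t), t^2*exp(t)/2, -t^2*exp(t)/2 - t*exp(t)]
  [-2*t^2*exp(t) + 2*t*exp(t), t^2*exp(t) - t*exp(t) + exp(t), -t^2*exp(t) - t*exp(t)]
  [2*t*exp(t), -t*exp(t), t*exp(t) + exp(t)]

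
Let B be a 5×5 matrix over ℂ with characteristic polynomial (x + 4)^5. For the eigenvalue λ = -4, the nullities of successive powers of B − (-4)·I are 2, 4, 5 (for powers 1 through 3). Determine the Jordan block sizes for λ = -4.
Block sizes for λ = -4: [3, 2]

From the dimensions of kernels of powers, the number of Jordan blocks of size at least j is d_j − d_{j−1} where d_j = dim ker(N^j) (with d_0 = 0). Computing the differences gives [2, 2, 1].
The number of blocks of size exactly k is (#blocks of size ≥ k) − (#blocks of size ≥ k + 1), so the partition is: 1 block(s) of size 2, 1 block(s) of size 3.
In nonincreasing order the block sizes are [3, 2].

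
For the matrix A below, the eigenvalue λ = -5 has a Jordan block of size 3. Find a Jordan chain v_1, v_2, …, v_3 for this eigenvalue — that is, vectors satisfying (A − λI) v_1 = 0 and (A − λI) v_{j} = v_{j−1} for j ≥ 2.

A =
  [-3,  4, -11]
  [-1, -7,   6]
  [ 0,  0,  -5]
A Jordan chain for λ = -5 of length 3:
v_1 = (2, -1, 0)ᵀ
v_2 = (-11, 6, 0)ᵀ
v_3 = (0, 0, 1)ᵀ

Let N = A − (-5)·I. We want v_3 with N^3 v_3 = 0 but N^2 v_3 ≠ 0; then v_{j-1} := N · v_j for j = 3, …, 2.

Pick v_3 = (0, 0, 1)ᵀ.
Then v_2 = N · v_3 = (-11, 6, 0)ᵀ.
Then v_1 = N · v_2 = (2, -1, 0)ᵀ.

Sanity check: (A − (-5)·I) v_1 = (0, 0, 0)ᵀ = 0. ✓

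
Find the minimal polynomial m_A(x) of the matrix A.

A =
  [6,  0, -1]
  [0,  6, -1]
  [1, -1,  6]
x^3 - 18*x^2 + 108*x - 216

The characteristic polynomial is χ_A(x) = (x - 6)^3, so the eigenvalues are known. The minimal polynomial is
  m_A(x) = Π_λ (x − λ)^{k_λ}
where k_λ is the size of the *largest* Jordan block for λ (equivalently, the smallest k with (A − λI)^k v = 0 for every generalised eigenvector v of λ).

  λ = 6: largest Jordan block has size 3, contributing (x − 6)^3

So m_A(x) = (x - 6)^3 = x^3 - 18*x^2 + 108*x - 216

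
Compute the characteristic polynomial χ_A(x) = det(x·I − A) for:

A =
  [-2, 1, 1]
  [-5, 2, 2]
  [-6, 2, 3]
x^3 - 3*x^2 + 3*x - 1

Expanding det(x·I − A) (e.g. by cofactor expansion or by noting that A is similar to its Jordan form J, which has the same characteristic polynomial as A) gives
  χ_A(x) = x^3 - 3*x^2 + 3*x - 1
which factors as (x - 1)^3. The eigenvalues (with algebraic multiplicities) are λ = 1 with multiplicity 3.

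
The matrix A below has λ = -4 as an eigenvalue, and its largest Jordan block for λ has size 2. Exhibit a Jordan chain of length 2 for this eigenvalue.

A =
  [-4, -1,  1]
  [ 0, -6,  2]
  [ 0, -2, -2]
A Jordan chain for λ = -4 of length 2:
v_1 = (-1, -2, -2)ᵀ
v_2 = (0, 1, 0)ᵀ

Let N = A − (-4)·I. We want v_2 with N^2 v_2 = 0 but N^1 v_2 ≠ 0; then v_{j-1} := N · v_j for j = 2, …, 2.

Pick v_2 = (0, 1, 0)ᵀ.
Then v_1 = N · v_2 = (-1, -2, -2)ᵀ.

Sanity check: (A − (-4)·I) v_1 = (0, 0, 0)ᵀ = 0. ✓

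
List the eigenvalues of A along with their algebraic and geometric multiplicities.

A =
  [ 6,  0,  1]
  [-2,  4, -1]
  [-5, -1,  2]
λ = 4: alg = 3, geom = 1

Step 1 — factor the characteristic polynomial to read off the algebraic multiplicities:
  χ_A(x) = (x - 4)^3

Step 2 — compute geometric multiplicities via the rank-nullity identity g(λ) = n − rank(A − λI):
  rank(A − (4)·I) = 2, so dim ker(A − (4)·I) = n − 2 = 1

Summary:
  λ = 4: algebraic multiplicity = 3, geometric multiplicity = 1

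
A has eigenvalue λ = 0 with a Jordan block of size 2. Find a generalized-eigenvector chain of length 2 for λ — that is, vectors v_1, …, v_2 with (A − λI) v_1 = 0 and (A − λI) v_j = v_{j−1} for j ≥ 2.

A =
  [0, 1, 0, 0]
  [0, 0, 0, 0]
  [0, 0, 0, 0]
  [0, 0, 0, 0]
A Jordan chain for λ = 0 of length 2:
v_1 = (1, 0, 0, 0)ᵀ
v_2 = (0, 1, 0, 0)ᵀ

Let N = A − (0)·I. We want v_2 with N^2 v_2 = 0 but N^1 v_2 ≠ 0; then v_{j-1} := N · v_j for j = 2, …, 2.

Pick v_2 = (0, 1, 0, 0)ᵀ.
Then v_1 = N · v_2 = (1, 0, 0, 0)ᵀ.

Sanity check: (A − (0)·I) v_1 = (0, 0, 0, 0)ᵀ = 0. ✓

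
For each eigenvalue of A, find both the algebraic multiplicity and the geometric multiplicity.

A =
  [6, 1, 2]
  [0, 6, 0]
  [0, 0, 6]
λ = 6: alg = 3, geom = 2

Step 1 — factor the characteristic polynomial to read off the algebraic multiplicities:
  χ_A(x) = (x - 6)^3

Step 2 — compute geometric multiplicities via the rank-nullity identity g(λ) = n − rank(A − λI):
  rank(A − (6)·I) = 1, so dim ker(A − (6)·I) = n − 1 = 2

Summary:
  λ = 6: algebraic multiplicity = 3, geometric multiplicity = 2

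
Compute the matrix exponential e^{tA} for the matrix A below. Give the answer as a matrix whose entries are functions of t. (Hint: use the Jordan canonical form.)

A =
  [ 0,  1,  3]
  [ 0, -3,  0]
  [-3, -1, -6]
e^{tA} =
  [3*t*exp(-3*t) + exp(-3*t), t*exp(-3*t), 3*t*exp(-3*t)]
  [0, exp(-3*t), 0]
  [-3*t*exp(-3*t), -t*exp(-3*t), -3*t*exp(-3*t) + exp(-3*t)]

Strategy: write A = P · J · P⁻¹ where J is a Jordan canonical form, so e^{tA} = P · e^{tJ} · P⁻¹, and e^{tJ} can be computed block-by-block.

A has Jordan form
J =
  [-3,  1,  0]
  [ 0, -3,  0]
  [ 0,  0, -3]
(up to reordering of blocks).

Per-block formulas:
  For a 1×1 block at λ = -3: exp(t · [-3]) = [e^(-3t)].
  For a 2×2 Jordan block J_2(-3): exp(t · J_2(-3)) = e^(-3t)·(I + t·N), where N is the 2×2 nilpotent shift.

After assembling e^{tJ} and conjugating by P, we get:

e^{tA} =
  [3*t*exp(-3*t) + exp(-3*t), t*exp(-3*t), 3*t*exp(-3*t)]
  [0, exp(-3*t), 0]
  [-3*t*exp(-3*t), -t*exp(-3*t), -3*t*exp(-3*t) + exp(-3*t)]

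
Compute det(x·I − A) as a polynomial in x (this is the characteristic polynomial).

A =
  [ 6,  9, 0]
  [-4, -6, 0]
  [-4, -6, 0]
x^3

Expanding det(x·I − A) (e.g. by cofactor expansion or by noting that A is similar to its Jordan form J, which has the same characteristic polynomial as A) gives
  χ_A(x) = x^3
which factors as x^3. The eigenvalues (with algebraic multiplicities) are λ = 0 with multiplicity 3.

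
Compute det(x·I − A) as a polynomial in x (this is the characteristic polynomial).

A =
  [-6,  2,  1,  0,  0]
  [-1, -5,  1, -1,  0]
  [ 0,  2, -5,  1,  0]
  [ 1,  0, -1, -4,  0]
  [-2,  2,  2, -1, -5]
x^5 + 25*x^4 + 250*x^3 + 1250*x^2 + 3125*x + 3125

Expanding det(x·I − A) (e.g. by cofactor expansion or by noting that A is similar to its Jordan form J, which has the same characteristic polynomial as A) gives
  χ_A(x) = x^5 + 25*x^4 + 250*x^3 + 1250*x^2 + 3125*x + 3125
which factors as (x + 5)^5. The eigenvalues (with algebraic multiplicities) are λ = -5 with multiplicity 5.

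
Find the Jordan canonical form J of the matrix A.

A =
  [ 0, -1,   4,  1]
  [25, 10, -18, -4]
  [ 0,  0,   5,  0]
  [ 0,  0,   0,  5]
J_3(5) ⊕ J_1(5)

The characteristic polynomial is
  det(x·I − A) = x^4 - 20*x^3 + 150*x^2 - 500*x + 625 = (x - 5)^4

Eigenvalues and multiplicities (the geometric multiplicity of λ is n − rank(A − λI), which equals the number of Jordan blocks for λ):
  λ = 5: algebraic multiplicity = 4, geometric multiplicity = 2

Determining the block sizes for each eigenvalue:
  λ = 5: with am = 4 and gm = 2, the partition is not yet determined (e.g. several partitions of 4 into 2 parts exist). Let N = A − (5)·I. Computing rank(N^1) = 2, rank(N^2) = 1, rank(N^3) = 0; the number of blocks of size ≥ j is rank(N^{j−1}) − rank(N^j), giving [2, 1, 1]. So we have 1 block(s) of size 3, 1 block(s) of size 1 → block sizes [3, 1]

Assembling the blocks gives a Jordan form
J =
  [5, 1, 0, 0]
  [0, 5, 1, 0]
  [0, 0, 5, 0]
  [0, 0, 0, 5]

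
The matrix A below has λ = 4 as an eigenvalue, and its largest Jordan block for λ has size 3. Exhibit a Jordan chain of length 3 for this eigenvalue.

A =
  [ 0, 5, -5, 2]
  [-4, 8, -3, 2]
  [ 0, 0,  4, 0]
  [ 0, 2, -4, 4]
A Jordan chain for λ = 4 of length 3:
v_1 = (-4, 0, 0, -8)ᵀ
v_2 = (-4, -4, 0, 0)ᵀ
v_3 = (1, 0, 0, 0)ᵀ

Let N = A − (4)·I. We want v_3 with N^3 v_3 = 0 but N^2 v_3 ≠ 0; then v_{j-1} := N · v_j for j = 3, …, 2.

Pick v_3 = (1, 0, 0, 0)ᵀ.
Then v_2 = N · v_3 = (-4, -4, 0, 0)ᵀ.
Then v_1 = N · v_2 = (-4, 0, 0, -8)ᵀ.

Sanity check: (A − (4)·I) v_1 = (0, 0, 0, 0)ᵀ = 0. ✓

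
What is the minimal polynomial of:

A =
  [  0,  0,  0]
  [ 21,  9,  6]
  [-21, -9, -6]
x^2 - 3*x

The characteristic polynomial is χ_A(x) = x^2*(x - 3), so the eigenvalues are known. The minimal polynomial is
  m_A(x) = Π_λ (x − λ)^{k_λ}
where k_λ is the size of the *largest* Jordan block for λ (equivalently, the smallest k with (A − λI)^k v = 0 for every generalised eigenvector v of λ).

  λ = 0: largest Jordan block has size 1, contributing (x − 0)
  λ = 3: largest Jordan block has size 1, contributing (x − 3)

So m_A(x) = x*(x - 3) = x^2 - 3*x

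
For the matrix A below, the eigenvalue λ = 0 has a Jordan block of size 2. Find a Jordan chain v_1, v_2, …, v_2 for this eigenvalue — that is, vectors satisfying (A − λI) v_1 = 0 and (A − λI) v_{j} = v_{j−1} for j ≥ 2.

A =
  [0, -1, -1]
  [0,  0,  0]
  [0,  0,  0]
A Jordan chain for λ = 0 of length 2:
v_1 = (-1, 0, 0)ᵀ
v_2 = (0, 1, 0)ᵀ

Let N = A − (0)·I. We want v_2 with N^2 v_2 = 0 but N^1 v_2 ≠ 0; then v_{j-1} := N · v_j for j = 2, …, 2.

Pick v_2 = (0, 1, 0)ᵀ.
Then v_1 = N · v_2 = (-1, 0, 0)ᵀ.

Sanity check: (A − (0)·I) v_1 = (0, 0, 0)ᵀ = 0. ✓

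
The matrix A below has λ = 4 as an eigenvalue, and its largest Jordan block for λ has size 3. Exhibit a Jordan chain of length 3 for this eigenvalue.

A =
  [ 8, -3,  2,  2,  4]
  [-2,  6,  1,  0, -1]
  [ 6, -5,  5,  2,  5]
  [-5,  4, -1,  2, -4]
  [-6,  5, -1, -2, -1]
A Jordan chain for λ = 4 of length 3:
v_1 = (1, 0, 1, -1, -1)ᵀ
v_2 = (2, 1, 1, -1, -1)ᵀ
v_3 = (0, 0, 1, 0, 0)ᵀ

Let N = A − (4)·I. We want v_3 with N^3 v_3 = 0 but N^2 v_3 ≠ 0; then v_{j-1} := N · v_j for j = 3, …, 2.

Pick v_3 = (0, 0, 1, 0, 0)ᵀ.
Then v_2 = N · v_3 = (2, 1, 1, -1, -1)ᵀ.
Then v_1 = N · v_2 = (1, 0, 1, -1, -1)ᵀ.

Sanity check: (A − (4)·I) v_1 = (0, 0, 0, 0, 0)ᵀ = 0. ✓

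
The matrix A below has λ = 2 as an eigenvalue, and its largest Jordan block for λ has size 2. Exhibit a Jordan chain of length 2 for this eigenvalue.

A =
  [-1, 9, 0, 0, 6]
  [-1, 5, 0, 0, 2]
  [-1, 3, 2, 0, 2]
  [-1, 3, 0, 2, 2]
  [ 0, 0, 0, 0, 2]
A Jordan chain for λ = 2 of length 2:
v_1 = (-3, -1, -1, -1, 0)ᵀ
v_2 = (1, 0, 0, 0, 0)ᵀ

Let N = A − (2)·I. We want v_2 with N^2 v_2 = 0 but N^1 v_2 ≠ 0; then v_{j-1} := N · v_j for j = 2, …, 2.

Pick v_2 = (1, 0, 0, 0, 0)ᵀ.
Then v_1 = N · v_2 = (-3, -1, -1, -1, 0)ᵀ.

Sanity check: (A − (2)·I) v_1 = (0, 0, 0, 0, 0)ᵀ = 0. ✓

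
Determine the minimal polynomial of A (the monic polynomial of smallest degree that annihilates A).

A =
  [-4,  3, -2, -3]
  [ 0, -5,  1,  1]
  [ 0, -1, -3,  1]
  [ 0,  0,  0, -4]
x^3 + 12*x^2 + 48*x + 64

The characteristic polynomial is χ_A(x) = (x + 4)^4, so the eigenvalues are known. The minimal polynomial is
  m_A(x) = Π_λ (x − λ)^{k_λ}
where k_λ is the size of the *largest* Jordan block for λ (equivalently, the smallest k with (A − λI)^k v = 0 for every generalised eigenvector v of λ).

  λ = -4: largest Jordan block has size 3, contributing (x + 4)^3

So m_A(x) = (x + 4)^3 = x^3 + 12*x^2 + 48*x + 64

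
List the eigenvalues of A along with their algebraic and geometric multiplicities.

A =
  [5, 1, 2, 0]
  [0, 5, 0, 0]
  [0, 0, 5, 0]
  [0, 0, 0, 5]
λ = 5: alg = 4, geom = 3

Step 1 — factor the characteristic polynomial to read off the algebraic multiplicities:
  χ_A(x) = (x - 5)^4

Step 2 — compute geometric multiplicities via the rank-nullity identity g(λ) = n − rank(A − λI):
  rank(A − (5)·I) = 1, so dim ker(A − (5)·I) = n − 1 = 3

Summary:
  λ = 5: algebraic multiplicity = 4, geometric multiplicity = 3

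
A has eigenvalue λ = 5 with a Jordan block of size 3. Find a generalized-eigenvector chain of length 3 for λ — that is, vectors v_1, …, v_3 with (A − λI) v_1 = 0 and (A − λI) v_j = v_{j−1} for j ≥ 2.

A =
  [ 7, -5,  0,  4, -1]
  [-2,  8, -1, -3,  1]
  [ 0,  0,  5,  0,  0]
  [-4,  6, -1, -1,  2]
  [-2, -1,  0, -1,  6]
A Jordan chain for λ = 5 of length 3:
v_1 = (1, 0, 0, 0, 2)ᵀ
v_2 = (0, -1, 0, -1, 0)ᵀ
v_3 = (0, 0, 1, 0, 0)ᵀ

Let N = A − (5)·I. We want v_3 with N^3 v_3 = 0 but N^2 v_3 ≠ 0; then v_{j-1} := N · v_j for j = 3, …, 2.

Pick v_3 = (0, 0, 1, 0, 0)ᵀ.
Then v_2 = N · v_3 = (0, -1, 0, -1, 0)ᵀ.
Then v_1 = N · v_2 = (1, 0, 0, 0, 2)ᵀ.

Sanity check: (A − (5)·I) v_1 = (0, 0, 0, 0, 0)ᵀ = 0. ✓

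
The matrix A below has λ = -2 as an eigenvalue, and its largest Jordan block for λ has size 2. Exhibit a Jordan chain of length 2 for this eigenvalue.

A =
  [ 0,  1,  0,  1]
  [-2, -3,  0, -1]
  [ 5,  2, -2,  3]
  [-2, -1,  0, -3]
A Jordan chain for λ = -2 of length 2:
v_1 = (2, -2, 5, -2)ᵀ
v_2 = (1, 0, 0, 0)ᵀ

Let N = A − (-2)·I. We want v_2 with N^2 v_2 = 0 but N^1 v_2 ≠ 0; then v_{j-1} := N · v_j for j = 2, …, 2.

Pick v_2 = (1, 0, 0, 0)ᵀ.
Then v_1 = N · v_2 = (2, -2, 5, -2)ᵀ.

Sanity check: (A − (-2)·I) v_1 = (0, 0, 0, 0)ᵀ = 0. ✓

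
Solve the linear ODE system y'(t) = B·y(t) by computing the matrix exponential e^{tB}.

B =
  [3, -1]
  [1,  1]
e^{tB} =
  [t*exp(2*t) + exp(2*t), -t*exp(2*t)]
  [t*exp(2*t), -t*exp(2*t) + exp(2*t)]

Strategy: write B = P · J · P⁻¹ where J is a Jordan canonical form, so e^{tB} = P · e^{tJ} · P⁻¹, and e^{tJ} can be computed block-by-block.

B has Jordan form
J =
  [2, 1]
  [0, 2]
(up to reordering of blocks).

Per-block formulas:
  For a 2×2 Jordan block J_2(2): exp(t · J_2(2)) = e^(2t)·(I + t·N), where N is the 2×2 nilpotent shift.

After assembling e^{tJ} and conjugating by P, we get:

e^{tB} =
  [t*exp(2*t) + exp(2*t), -t*exp(2*t)]
  [t*exp(2*t), -t*exp(2*t) + exp(2*t)]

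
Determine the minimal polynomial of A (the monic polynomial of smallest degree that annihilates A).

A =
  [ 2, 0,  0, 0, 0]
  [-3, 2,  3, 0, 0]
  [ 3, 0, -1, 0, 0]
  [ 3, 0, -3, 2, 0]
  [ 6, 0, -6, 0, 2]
x^2 - x - 2

The characteristic polynomial is χ_A(x) = (x - 2)^4*(x + 1), so the eigenvalues are known. The minimal polynomial is
  m_A(x) = Π_λ (x − λ)^{k_λ}
where k_λ is the size of the *largest* Jordan block for λ (equivalently, the smallest k with (A − λI)^k v = 0 for every generalised eigenvector v of λ).

  λ = -1: largest Jordan block has size 1, contributing (x + 1)
  λ = 2: largest Jordan block has size 1, contributing (x − 2)

So m_A(x) = (x - 2)*(x + 1) = x^2 - x - 2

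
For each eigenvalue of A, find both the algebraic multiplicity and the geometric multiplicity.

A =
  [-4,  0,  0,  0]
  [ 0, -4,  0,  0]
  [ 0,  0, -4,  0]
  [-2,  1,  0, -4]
λ = -4: alg = 4, geom = 3

Step 1 — factor the characteristic polynomial to read off the algebraic multiplicities:
  χ_A(x) = (x + 4)^4

Step 2 — compute geometric multiplicities via the rank-nullity identity g(λ) = n − rank(A − λI):
  rank(A − (-4)·I) = 1, so dim ker(A − (-4)·I) = n − 1 = 3

Summary:
  λ = -4: algebraic multiplicity = 4, geometric multiplicity = 3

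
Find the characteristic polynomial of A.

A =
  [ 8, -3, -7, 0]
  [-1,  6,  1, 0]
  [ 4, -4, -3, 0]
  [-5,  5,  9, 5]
x^4 - 16*x^3 + 90*x^2 - 200*x + 125

Expanding det(x·I − A) (e.g. by cofactor expansion or by noting that A is similar to its Jordan form J, which has the same characteristic polynomial as A) gives
  χ_A(x) = x^4 - 16*x^3 + 90*x^2 - 200*x + 125
which factors as (x - 5)^3*(x - 1). The eigenvalues (with algebraic multiplicities) are λ = 1 with multiplicity 1, λ = 5 with multiplicity 3.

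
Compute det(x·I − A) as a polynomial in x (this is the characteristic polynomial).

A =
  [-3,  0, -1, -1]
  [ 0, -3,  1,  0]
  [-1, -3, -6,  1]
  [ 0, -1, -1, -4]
x^4 + 16*x^3 + 96*x^2 + 256*x + 256

Expanding det(x·I − A) (e.g. by cofactor expansion or by noting that A is similar to its Jordan form J, which has the same characteristic polynomial as A) gives
  χ_A(x) = x^4 + 16*x^3 + 96*x^2 + 256*x + 256
which factors as (x + 4)^4. The eigenvalues (with algebraic multiplicities) are λ = -4 with multiplicity 4.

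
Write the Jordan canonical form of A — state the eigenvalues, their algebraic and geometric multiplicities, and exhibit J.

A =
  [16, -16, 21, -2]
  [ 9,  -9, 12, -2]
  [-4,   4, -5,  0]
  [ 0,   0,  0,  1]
J_1(0) ⊕ J_2(1) ⊕ J_1(1)

The characteristic polynomial is
  det(x·I − A) = x^4 - 3*x^3 + 3*x^2 - x = x*(x - 1)^3

Eigenvalues and multiplicities (the geometric multiplicity of λ is n − rank(A − λI), which equals the number of Jordan blocks for λ):
  λ = 0: algebraic multiplicity = 1, geometric multiplicity = 1
  λ = 1: algebraic multiplicity = 3, geometric multiplicity = 2

Determining the block sizes for each eigenvalue:
  λ = 0: one block (gm = 1), so the single block has size am = 1 → block sizes [1]
  λ = 1: 2 blocks summing to 3 forces exactly one block of size 2 and the rest size 1 → block sizes [2, 1]

Assembling the blocks gives a Jordan form
J =
  [0, 0, 0, 0]
  [0, 1, 1, 0]
  [0, 0, 1, 0]
  [0, 0, 0, 1]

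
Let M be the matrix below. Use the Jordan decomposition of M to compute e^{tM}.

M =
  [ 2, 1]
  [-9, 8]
e^{tM} =
  [-3*t*exp(5*t) + exp(5*t), t*exp(5*t)]
  [-9*t*exp(5*t), 3*t*exp(5*t) + exp(5*t)]

Strategy: write M = P · J · P⁻¹ where J is a Jordan canonical form, so e^{tM} = P · e^{tJ} · P⁻¹, and e^{tJ} can be computed block-by-block.

M has Jordan form
J =
  [5, 1]
  [0, 5]
(up to reordering of blocks).

Per-block formulas:
  For a 2×2 Jordan block J_2(5): exp(t · J_2(5)) = e^(5t)·(I + t·N), where N is the 2×2 nilpotent shift.

After assembling e^{tJ} and conjugating by P, we get:

e^{tM} =
  [-3*t*exp(5*t) + exp(5*t), t*exp(5*t)]
  [-9*t*exp(5*t), 3*t*exp(5*t) + exp(5*t)]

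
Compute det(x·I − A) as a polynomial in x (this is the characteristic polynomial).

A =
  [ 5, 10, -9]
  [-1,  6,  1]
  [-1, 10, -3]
x^3 - 8*x^2 - 12*x + 144

Expanding det(x·I − A) (e.g. by cofactor expansion or by noting that A is similar to its Jordan form J, which has the same characteristic polynomial as A) gives
  χ_A(x) = x^3 - 8*x^2 - 12*x + 144
which factors as (x - 6)^2*(x + 4). The eigenvalues (with algebraic multiplicities) are λ = -4 with multiplicity 1, λ = 6 with multiplicity 2.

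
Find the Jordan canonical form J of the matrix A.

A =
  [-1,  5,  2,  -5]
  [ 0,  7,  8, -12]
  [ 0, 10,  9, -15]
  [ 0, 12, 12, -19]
J_2(-1) ⊕ J_2(-1)

The characteristic polynomial is
  det(x·I − A) = x^4 + 4*x^3 + 6*x^2 + 4*x + 1 = (x + 1)^4

Eigenvalues and multiplicities (the geometric multiplicity of λ is n − rank(A − λI), which equals the number of Jordan blocks for λ):
  λ = -1: algebraic multiplicity = 4, geometric multiplicity = 2

Determining the block sizes for each eigenvalue:
  λ = -1: with am = 4 and gm = 2, the partition is not yet determined (e.g. several partitions of 4 into 2 parts exist). Let N = A − (-1)·I. Computing rank(N^1) = 2, rank(N^2) = 0; the number of blocks of size ≥ j is rank(N^{j−1}) − rank(N^j), giving [2, 2]. So we have 2 block(s) of size 2 → block sizes [2, 2]

Assembling the blocks gives a Jordan form
J =
  [-1,  1,  0,  0]
  [ 0, -1,  0,  0]
  [ 0,  0, -1,  1]
  [ 0,  0,  0, -1]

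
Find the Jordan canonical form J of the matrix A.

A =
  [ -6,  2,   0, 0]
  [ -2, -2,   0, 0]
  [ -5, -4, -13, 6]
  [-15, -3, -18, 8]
J_2(-4) ⊕ J_1(-4) ⊕ J_1(-1)

The characteristic polynomial is
  det(x·I − A) = x^4 + 13*x^3 + 60*x^2 + 112*x + 64 = (x + 1)*(x + 4)^3

Eigenvalues and multiplicities (the geometric multiplicity of λ is n − rank(A − λI), which equals the number of Jordan blocks for λ):
  λ = -4: algebraic multiplicity = 3, geometric multiplicity = 2
  λ = -1: algebraic multiplicity = 1, geometric multiplicity = 1

Determining the block sizes for each eigenvalue:
  λ = -4: 2 blocks summing to 3 forces exactly one block of size 2 and the rest size 1 → block sizes [2, 1]
  λ = -1: one block (gm = 1), so the single block has size am = 1 → block sizes [1]

Assembling the blocks gives a Jordan form
J =
  [-4,  1,  0,  0]
  [ 0, -4,  0,  0]
  [ 0,  0, -4,  0]
  [ 0,  0,  0, -1]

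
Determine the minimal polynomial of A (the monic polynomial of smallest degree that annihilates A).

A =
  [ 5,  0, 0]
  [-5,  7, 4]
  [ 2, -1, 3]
x^3 - 15*x^2 + 75*x - 125

The characteristic polynomial is χ_A(x) = (x - 5)^3, so the eigenvalues are known. The minimal polynomial is
  m_A(x) = Π_λ (x − λ)^{k_λ}
where k_λ is the size of the *largest* Jordan block for λ (equivalently, the smallest k with (A − λI)^k v = 0 for every generalised eigenvector v of λ).

  λ = 5: largest Jordan block has size 3, contributing (x − 5)^3

So m_A(x) = (x - 5)^3 = x^3 - 15*x^2 + 75*x - 125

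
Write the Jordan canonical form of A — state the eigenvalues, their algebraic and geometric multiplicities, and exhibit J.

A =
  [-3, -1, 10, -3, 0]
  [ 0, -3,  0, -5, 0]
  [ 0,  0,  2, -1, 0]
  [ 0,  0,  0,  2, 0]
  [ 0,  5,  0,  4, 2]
J_2(-3) ⊕ J_2(2) ⊕ J_1(2)

The characteristic polynomial is
  det(x·I − A) = x^5 - 15*x^3 + 10*x^2 + 60*x - 72 = (x - 2)^3*(x + 3)^2

Eigenvalues and multiplicities (the geometric multiplicity of λ is n − rank(A − λI), which equals the number of Jordan blocks for λ):
  λ = -3: algebraic multiplicity = 2, geometric multiplicity = 1
  λ = 2: algebraic multiplicity = 3, geometric multiplicity = 2

Determining the block sizes for each eigenvalue:
  λ = -3: one block (gm = 1), so the single block has size am = 2 → block sizes [2]
  λ = 2: 2 blocks summing to 3 forces exactly one block of size 2 and the rest size 1 → block sizes [2, 1]

Assembling the blocks gives a Jordan form
J =
  [-3,  1, 0, 0, 0]
  [ 0, -3, 0, 0, 0]
  [ 0,  0, 2, 1, 0]
  [ 0,  0, 0, 2, 0]
  [ 0,  0, 0, 0, 2]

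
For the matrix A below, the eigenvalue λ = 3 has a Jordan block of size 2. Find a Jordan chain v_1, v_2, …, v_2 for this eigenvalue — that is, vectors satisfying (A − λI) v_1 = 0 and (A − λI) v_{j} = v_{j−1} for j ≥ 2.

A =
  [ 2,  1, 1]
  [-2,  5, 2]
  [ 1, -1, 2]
A Jordan chain for λ = 3 of length 2:
v_1 = (-1, -2, 1)ᵀ
v_2 = (1, 0, 0)ᵀ

Let N = A − (3)·I. We want v_2 with N^2 v_2 = 0 but N^1 v_2 ≠ 0; then v_{j-1} := N · v_j for j = 2, …, 2.

Pick v_2 = (1, 0, 0)ᵀ.
Then v_1 = N · v_2 = (-1, -2, 1)ᵀ.

Sanity check: (A − (3)·I) v_1 = (0, 0, 0)ᵀ = 0. ✓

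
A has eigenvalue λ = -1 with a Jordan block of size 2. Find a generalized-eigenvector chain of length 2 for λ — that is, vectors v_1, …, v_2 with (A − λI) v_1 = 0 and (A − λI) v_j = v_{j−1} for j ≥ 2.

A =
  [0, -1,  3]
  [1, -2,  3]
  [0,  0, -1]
A Jordan chain for λ = -1 of length 2:
v_1 = (1, 1, 0)ᵀ
v_2 = (1, 0, 0)ᵀ

Let N = A − (-1)·I. We want v_2 with N^2 v_2 = 0 but N^1 v_2 ≠ 0; then v_{j-1} := N · v_j for j = 2, …, 2.

Pick v_2 = (1, 0, 0)ᵀ.
Then v_1 = N · v_2 = (1, 1, 0)ᵀ.

Sanity check: (A − (-1)·I) v_1 = (0, 0, 0)ᵀ = 0. ✓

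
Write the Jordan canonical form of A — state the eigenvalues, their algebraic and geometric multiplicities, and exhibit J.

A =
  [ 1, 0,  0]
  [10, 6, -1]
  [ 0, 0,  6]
J_1(1) ⊕ J_2(6)

The characteristic polynomial is
  det(x·I − A) = x^3 - 13*x^2 + 48*x - 36 = (x - 6)^2*(x - 1)

Eigenvalues and multiplicities (the geometric multiplicity of λ is n − rank(A − λI), which equals the number of Jordan blocks for λ):
  λ = 1: algebraic multiplicity = 1, geometric multiplicity = 1
  λ = 6: algebraic multiplicity = 2, geometric multiplicity = 1

Determining the block sizes for each eigenvalue:
  λ = 1: one block (gm = 1), so the single block has size am = 1 → block sizes [1]
  λ = 6: one block (gm = 1), so the single block has size am = 2 → block sizes [2]

Assembling the blocks gives a Jordan form
J =
  [1, 0, 0]
  [0, 6, 1]
  [0, 0, 6]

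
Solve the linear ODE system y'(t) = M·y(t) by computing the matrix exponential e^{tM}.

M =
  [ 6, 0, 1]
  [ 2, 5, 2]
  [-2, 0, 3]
e^{tM} =
  [2*exp(5*t) - exp(4*t), 0, exp(5*t) - exp(4*t)]
  [2*exp(5*t) - 2*exp(4*t), exp(5*t), 2*exp(5*t) - 2*exp(4*t)]
  [-2*exp(5*t) + 2*exp(4*t), 0, -exp(5*t) + 2*exp(4*t)]

Strategy: write M = P · J · P⁻¹ where J is a Jordan canonical form, so e^{tM} = P · e^{tJ} · P⁻¹, and e^{tJ} can be computed block-by-block.

M has Jordan form
J =
  [4, 0, 0]
  [0, 5, 0]
  [0, 0, 5]
(up to reordering of blocks).

Per-block formulas:
  For a 1×1 block at λ = 5: exp(t · [5]) = [e^(5t)].
  For a 1×1 block at λ = 4: exp(t · [4]) = [e^(4t)].

After assembling e^{tJ} and conjugating by P, we get:

e^{tM} =
  [2*exp(5*t) - exp(4*t), 0, exp(5*t) - exp(4*t)]
  [2*exp(5*t) - 2*exp(4*t), exp(5*t), 2*exp(5*t) - 2*exp(4*t)]
  [-2*exp(5*t) + 2*exp(4*t), 0, -exp(5*t) + 2*exp(4*t)]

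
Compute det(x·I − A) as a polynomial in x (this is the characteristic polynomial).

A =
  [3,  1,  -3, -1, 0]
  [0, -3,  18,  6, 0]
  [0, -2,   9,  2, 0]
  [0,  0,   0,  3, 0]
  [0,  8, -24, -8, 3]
x^5 - 15*x^4 + 90*x^3 - 270*x^2 + 405*x - 243

Expanding det(x·I − A) (e.g. by cofactor expansion or by noting that A is similar to its Jordan form J, which has the same characteristic polynomial as A) gives
  χ_A(x) = x^5 - 15*x^4 + 90*x^3 - 270*x^2 + 405*x - 243
which factors as (x - 3)^5. The eigenvalues (with algebraic multiplicities) are λ = 3 with multiplicity 5.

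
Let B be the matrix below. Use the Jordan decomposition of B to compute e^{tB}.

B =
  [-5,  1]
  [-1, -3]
e^{tB} =
  [-t*exp(-4*t) + exp(-4*t), t*exp(-4*t)]
  [-t*exp(-4*t), t*exp(-4*t) + exp(-4*t)]

Strategy: write B = P · J · P⁻¹ where J is a Jordan canonical form, so e^{tB} = P · e^{tJ} · P⁻¹, and e^{tJ} can be computed block-by-block.

B has Jordan form
J =
  [-4,  1]
  [ 0, -4]
(up to reordering of blocks).

Per-block formulas:
  For a 2×2 Jordan block J_2(-4): exp(t · J_2(-4)) = e^(-4t)·(I + t·N), where N is the 2×2 nilpotent shift.

After assembling e^{tJ} and conjugating by P, we get:

e^{tB} =
  [-t*exp(-4*t) + exp(-4*t), t*exp(-4*t)]
  [-t*exp(-4*t), t*exp(-4*t) + exp(-4*t)]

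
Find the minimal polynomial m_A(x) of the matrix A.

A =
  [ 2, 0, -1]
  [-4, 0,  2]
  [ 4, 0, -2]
x^2

The characteristic polynomial is χ_A(x) = x^3, so the eigenvalues are known. The minimal polynomial is
  m_A(x) = Π_λ (x − λ)^{k_λ}
where k_λ is the size of the *largest* Jordan block for λ (equivalently, the smallest k with (A − λI)^k v = 0 for every generalised eigenvector v of λ).

  λ = 0: largest Jordan block has size 2, contributing (x − 0)^2

So m_A(x) = x^2 = x^2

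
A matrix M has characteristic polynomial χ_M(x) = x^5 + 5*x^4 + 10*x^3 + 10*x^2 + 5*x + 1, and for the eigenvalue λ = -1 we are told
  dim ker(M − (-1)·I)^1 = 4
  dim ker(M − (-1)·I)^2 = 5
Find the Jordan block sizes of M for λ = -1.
Block sizes for λ = -1: [2, 1, 1, 1]

From the dimensions of kernels of powers, the number of Jordan blocks of size at least j is d_j − d_{j−1} where d_j = dim ker(N^j) (with d_0 = 0). Computing the differences gives [4, 1].
The number of blocks of size exactly k is (#blocks of size ≥ k) − (#blocks of size ≥ k + 1), so the partition is: 3 block(s) of size 1, 1 block(s) of size 2.
In nonincreasing order the block sizes are [2, 1, 1, 1].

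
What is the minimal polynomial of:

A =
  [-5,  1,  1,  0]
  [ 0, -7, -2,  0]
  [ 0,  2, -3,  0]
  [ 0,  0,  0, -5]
x^2 + 10*x + 25

The characteristic polynomial is χ_A(x) = (x + 5)^4, so the eigenvalues are known. The minimal polynomial is
  m_A(x) = Π_λ (x − λ)^{k_λ}
where k_λ is the size of the *largest* Jordan block for λ (equivalently, the smallest k with (A − λI)^k v = 0 for every generalised eigenvector v of λ).

  λ = -5: largest Jordan block has size 2, contributing (x + 5)^2

So m_A(x) = (x + 5)^2 = x^2 + 10*x + 25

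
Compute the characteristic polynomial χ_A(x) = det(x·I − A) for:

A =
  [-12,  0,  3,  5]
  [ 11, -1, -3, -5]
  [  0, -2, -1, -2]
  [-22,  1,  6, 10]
x^4 + 4*x^3 + 6*x^2 + 4*x + 1

Expanding det(x·I − A) (e.g. by cofactor expansion or by noting that A is similar to its Jordan form J, which has the same characteristic polynomial as A) gives
  χ_A(x) = x^4 + 4*x^3 + 6*x^2 + 4*x + 1
which factors as (x + 1)^4. The eigenvalues (with algebraic multiplicities) are λ = -1 with multiplicity 4.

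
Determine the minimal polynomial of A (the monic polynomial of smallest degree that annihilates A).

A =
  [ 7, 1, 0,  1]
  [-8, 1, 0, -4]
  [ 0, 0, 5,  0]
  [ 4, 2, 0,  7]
x^2 - 10*x + 25

The characteristic polynomial is χ_A(x) = (x - 5)^4, so the eigenvalues are known. The minimal polynomial is
  m_A(x) = Π_λ (x − λ)^{k_λ}
where k_λ is the size of the *largest* Jordan block for λ (equivalently, the smallest k with (A − λI)^k v = 0 for every generalised eigenvector v of λ).

  λ = 5: largest Jordan block has size 2, contributing (x − 5)^2

So m_A(x) = (x - 5)^2 = x^2 - 10*x + 25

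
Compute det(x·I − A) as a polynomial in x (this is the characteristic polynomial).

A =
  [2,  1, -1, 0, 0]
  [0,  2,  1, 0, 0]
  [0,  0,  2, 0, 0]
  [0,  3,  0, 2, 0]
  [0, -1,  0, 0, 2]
x^5 - 10*x^4 + 40*x^3 - 80*x^2 + 80*x - 32

Expanding det(x·I − A) (e.g. by cofactor expansion or by noting that A is similar to its Jordan form J, which has the same characteristic polynomial as A) gives
  χ_A(x) = x^5 - 10*x^4 + 40*x^3 - 80*x^2 + 80*x - 32
which factors as (x - 2)^5. The eigenvalues (with algebraic multiplicities) are λ = 2 with multiplicity 5.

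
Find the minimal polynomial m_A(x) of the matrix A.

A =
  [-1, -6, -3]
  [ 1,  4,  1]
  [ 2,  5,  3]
x^3 - 6*x^2 + 12*x - 8

The characteristic polynomial is χ_A(x) = (x - 2)^3, so the eigenvalues are known. The minimal polynomial is
  m_A(x) = Π_λ (x − λ)^{k_λ}
where k_λ is the size of the *largest* Jordan block for λ (equivalently, the smallest k with (A − λI)^k v = 0 for every generalised eigenvector v of λ).

  λ = 2: largest Jordan block has size 3, contributing (x − 2)^3

So m_A(x) = (x - 2)^3 = x^3 - 6*x^2 + 12*x - 8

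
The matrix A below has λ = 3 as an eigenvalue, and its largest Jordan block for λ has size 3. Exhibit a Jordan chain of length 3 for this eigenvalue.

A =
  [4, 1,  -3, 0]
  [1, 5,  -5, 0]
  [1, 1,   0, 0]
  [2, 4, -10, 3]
A Jordan chain for λ = 3 of length 3:
v_1 = (-1, -2, -1, -4)ᵀ
v_2 = (1, 1, 1, 2)ᵀ
v_3 = (1, 0, 0, 0)ᵀ

Let N = A − (3)·I. We want v_3 with N^3 v_3 = 0 but N^2 v_3 ≠ 0; then v_{j-1} := N · v_j for j = 3, …, 2.

Pick v_3 = (1, 0, 0, 0)ᵀ.
Then v_2 = N · v_3 = (1, 1, 1, 2)ᵀ.
Then v_1 = N · v_2 = (-1, -2, -1, -4)ᵀ.

Sanity check: (A − (3)·I) v_1 = (0, 0, 0, 0)ᵀ = 0. ✓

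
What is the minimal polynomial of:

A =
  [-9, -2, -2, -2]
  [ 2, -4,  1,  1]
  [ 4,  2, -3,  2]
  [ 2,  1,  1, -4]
x^2 + 10*x + 25

The characteristic polynomial is χ_A(x) = (x + 5)^4, so the eigenvalues are known. The minimal polynomial is
  m_A(x) = Π_λ (x − λ)^{k_λ}
where k_λ is the size of the *largest* Jordan block for λ (equivalently, the smallest k with (A − λI)^k v = 0 for every generalised eigenvector v of λ).

  λ = -5: largest Jordan block has size 2, contributing (x + 5)^2

So m_A(x) = (x + 5)^2 = x^2 + 10*x + 25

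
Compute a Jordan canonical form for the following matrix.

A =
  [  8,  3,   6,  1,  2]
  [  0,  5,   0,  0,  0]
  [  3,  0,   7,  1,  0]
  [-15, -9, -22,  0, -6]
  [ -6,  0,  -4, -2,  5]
J_2(5) ⊕ J_2(5) ⊕ J_1(5)

The characteristic polynomial is
  det(x·I − A) = x^5 - 25*x^4 + 250*x^3 - 1250*x^2 + 3125*x - 3125 = (x - 5)^5

Eigenvalues and multiplicities (the geometric multiplicity of λ is n − rank(A − λI), which equals the number of Jordan blocks for λ):
  λ = 5: algebraic multiplicity = 5, geometric multiplicity = 3

Determining the block sizes for each eigenvalue:
  λ = 5: with am = 5 and gm = 3, the partition is not yet determined (e.g. several partitions of 5 into 3 parts exist). Let N = A − (5)·I. Computing rank(N^1) = 2, rank(N^2) = 0; the number of blocks of size ≥ j is rank(N^{j−1}) − rank(N^j), giving [3, 2]. So we have 2 block(s) of size 2, 1 block(s) of size 1 → block sizes [2, 2, 1]

Assembling the blocks gives a Jordan form
J =
  [5, 1, 0, 0, 0]
  [0, 5, 0, 0, 0]
  [0, 0, 5, 1, 0]
  [0, 0, 0, 5, 0]
  [0, 0, 0, 0, 5]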